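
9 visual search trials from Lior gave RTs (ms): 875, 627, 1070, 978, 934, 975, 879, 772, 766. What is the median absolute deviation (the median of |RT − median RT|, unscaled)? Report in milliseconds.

Sorted: 627, 766, 772, 875, 879, 934, 975, 978, 1070 → median = 879
|x − 879|: 4, 252, 191, 99, 55, 96, 0, 107, 113
Sorted deviations: 0, 4, 55, 96, 99, 107, 113, 191, 252 → MAD = 99

99 ms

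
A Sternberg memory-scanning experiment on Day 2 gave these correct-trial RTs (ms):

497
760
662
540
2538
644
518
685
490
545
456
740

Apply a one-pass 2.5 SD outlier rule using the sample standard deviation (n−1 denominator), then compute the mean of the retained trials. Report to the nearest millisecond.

n = 12, ΣRT = 9075, M = 756.250
Σ(x−M)² = 3577874.25; s = √(3577874.25/11) = 570.317
Cutoffs: 756.250 ± 2.5·570.317 → [-669.5, 2182.0]
Outside: 2538 → excluded.
Retained (n=11): Σ = 6537, mean = 6537/11 = 594.273

594 ms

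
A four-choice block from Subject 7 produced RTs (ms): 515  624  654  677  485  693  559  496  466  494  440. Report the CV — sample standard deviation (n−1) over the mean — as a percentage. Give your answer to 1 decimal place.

n = 11, Σ = 6103, M = 554.8182
Σ(x−M)² = 83353.636; s = √(83353.636/10) = 91.2982
CV = 91.2982 / 554.8182 = 0.16456 = 16.456%

16.5%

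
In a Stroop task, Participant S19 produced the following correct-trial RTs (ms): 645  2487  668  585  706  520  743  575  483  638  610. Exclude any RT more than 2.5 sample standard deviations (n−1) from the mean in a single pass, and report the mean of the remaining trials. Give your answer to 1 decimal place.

617.3 ms

n = 11, ΣRT = 8660, M = 787.273
Σ(x−M)² = 3235804.18; s = √(3235804.18/10) = 568.841
Cutoffs: 787.273 ± 2.5·568.841 → [-634.8, 2209.4]
Outside: 2487 → excluded.
Retained (n=10): Σ = 6173, mean = 6173/10 = 617.300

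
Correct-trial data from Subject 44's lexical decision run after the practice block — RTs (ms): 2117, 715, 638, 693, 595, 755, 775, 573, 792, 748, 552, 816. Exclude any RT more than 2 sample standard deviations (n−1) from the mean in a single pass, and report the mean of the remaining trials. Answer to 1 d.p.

n = 12, ΣRT = 9769, M = 814.083
Σ(x−M)² = 1937758.92; s = √(1937758.92/11) = 419.714
Cutoffs: 814.083 ± 2·419.714 → [-25.3, 1653.5]
Outside: 2117 → excluded.
Retained (n=11): Σ = 7652, mean = 7652/11 = 695.636

695.6 ms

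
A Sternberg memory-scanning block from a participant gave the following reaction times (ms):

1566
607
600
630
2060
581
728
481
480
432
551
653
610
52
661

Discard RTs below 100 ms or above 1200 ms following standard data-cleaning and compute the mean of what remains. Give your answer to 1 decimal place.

Excluded: 52, 1566, 2060
Retained (n=12): Σ = 7014
Mean = 7014/12 = 584.5000

584.5 ms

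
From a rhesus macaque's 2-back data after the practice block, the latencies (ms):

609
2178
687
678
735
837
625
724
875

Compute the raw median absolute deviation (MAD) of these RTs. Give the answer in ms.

99 ms

Sorted: 609, 625, 678, 687, 724, 735, 837, 875, 2178 → median = 724
|x − 724|: 115, 1454, 37, 46, 11, 113, 99, 0, 151
Sorted deviations: 0, 11, 37, 46, 99, 113, 115, 151, 1454 → MAD = 99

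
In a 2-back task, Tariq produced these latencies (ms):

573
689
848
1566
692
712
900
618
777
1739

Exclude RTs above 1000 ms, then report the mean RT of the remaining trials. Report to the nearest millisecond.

726 ms

Excluded: 1566, 1739
Retained (n=8): Σ = 5809
Mean = 5809/8 = 726.1250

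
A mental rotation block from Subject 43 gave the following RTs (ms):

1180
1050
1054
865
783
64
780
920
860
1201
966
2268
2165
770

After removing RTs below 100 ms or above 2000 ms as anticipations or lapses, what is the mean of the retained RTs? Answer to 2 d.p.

948.09 ms

Excluded: 64, 2165, 2268
Retained (n=11): Σ = 10429
Mean = 10429/11 = 948.0909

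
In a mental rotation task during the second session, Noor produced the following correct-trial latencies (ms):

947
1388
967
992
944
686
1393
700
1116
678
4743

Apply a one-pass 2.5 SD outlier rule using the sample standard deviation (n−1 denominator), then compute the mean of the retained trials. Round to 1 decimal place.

n = 11, ΣRT = 14554, M = 1323.091
Σ(x−M)² = 13479610.91; s = √(13479610.91/10) = 1161.017
Cutoffs: 1323.091 ± 2.5·1161.017 → [-1579.5, 4225.6]
Outside: 4743 → excluded.
Retained (n=10): Σ = 9811, mean = 9811/10 = 981.100

981.1 ms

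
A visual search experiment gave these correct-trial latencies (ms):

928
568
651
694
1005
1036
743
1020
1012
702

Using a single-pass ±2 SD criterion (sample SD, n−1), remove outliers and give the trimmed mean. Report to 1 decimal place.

n = 10, ΣRT = 8359, M = 835.900
Σ(x−M)² = 294674.90; s = √(294674.90/9) = 180.947
Cutoffs: 835.900 ± 2·180.947 → [474.0, 1197.8]
No RTs fall outside the cutoffs; all 10 retained. Mean = 8359/10 = 835.900

835.9 ms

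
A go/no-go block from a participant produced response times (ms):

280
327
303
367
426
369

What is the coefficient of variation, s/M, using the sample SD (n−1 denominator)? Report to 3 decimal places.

0.153

n = 6, Σ = 2072, M = 345.3333
Σ(x−M)² = 13933.333; s = √(13933.333/5) = 52.7889
CV = 52.7889 / 345.3333 = 0.15286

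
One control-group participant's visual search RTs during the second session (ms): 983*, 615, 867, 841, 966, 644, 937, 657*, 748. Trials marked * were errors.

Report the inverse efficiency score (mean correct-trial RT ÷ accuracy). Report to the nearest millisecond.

1032 ms

Correct trials (n=7): 615, 867, 841, 966, 644, 937, 748
Mean correct RT = 5618/7 = 802.5714 ms
Proportion correct = 7/9
IES = 802.5714 / (7/9) = 1031.878 ms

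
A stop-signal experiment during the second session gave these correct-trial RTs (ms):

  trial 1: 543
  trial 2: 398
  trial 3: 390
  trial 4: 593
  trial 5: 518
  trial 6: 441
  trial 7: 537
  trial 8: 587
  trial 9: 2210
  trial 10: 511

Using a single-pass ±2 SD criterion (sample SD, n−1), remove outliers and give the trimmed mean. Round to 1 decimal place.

502.0 ms

n = 10, ΣRT = 6728, M = 672.800
Σ(x−M)² = 2671367.60; s = √(2671367.60/9) = 544.811
Cutoffs: 672.800 ± 2·544.811 → [-416.8, 1762.4]
Outside: 2210 → excluded.
Retained (n=9): Σ = 4518, mean = 4518/9 = 502.000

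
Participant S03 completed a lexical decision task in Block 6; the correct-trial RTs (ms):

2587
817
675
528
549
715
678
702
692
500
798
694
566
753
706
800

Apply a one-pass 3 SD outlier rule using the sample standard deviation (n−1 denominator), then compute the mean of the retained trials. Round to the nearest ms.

n = 16, ΣRT = 12760, M = 797.500
Σ(x−M)² = 3556586.00; s = √(3556586.00/15) = 486.935
Cutoffs: 797.500 ± 3·486.935 → [-663.3, 2258.3]
Outside: 2587 → excluded.
Retained (n=15): Σ = 10173, mean = 10173/15 = 678.200

678 ms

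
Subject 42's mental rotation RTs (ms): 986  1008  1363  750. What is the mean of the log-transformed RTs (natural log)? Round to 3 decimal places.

ln(RT): 6.8937, 6.9157, 7.2174, 6.6201
Σ ln(RT) = 27.6469
Mean = 27.6469/4 = 6.91172

6.912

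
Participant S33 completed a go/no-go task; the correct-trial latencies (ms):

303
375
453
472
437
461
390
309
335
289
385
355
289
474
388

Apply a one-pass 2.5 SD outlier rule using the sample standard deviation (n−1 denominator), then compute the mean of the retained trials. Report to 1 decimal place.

381.0 ms

n = 15, ΣRT = 5715, M = 381.000
Σ(x−M)² = 62820.00; s = √(62820.00/14) = 66.986
Cutoffs: 381.000 ± 2.5·66.986 → [213.5, 548.5]
No RTs fall outside the cutoffs; all 15 retained. Mean = 5715/15 = 381.000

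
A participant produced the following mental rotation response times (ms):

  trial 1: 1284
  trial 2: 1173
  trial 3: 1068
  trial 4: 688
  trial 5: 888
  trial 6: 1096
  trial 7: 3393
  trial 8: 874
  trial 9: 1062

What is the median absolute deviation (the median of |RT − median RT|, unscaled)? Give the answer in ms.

180 ms

Sorted: 688, 874, 888, 1062, 1068, 1096, 1173, 1284, 3393 → median = 1068
|x − 1068|: 216, 105, 0, 380, 180, 28, 2325, 194, 6
Sorted deviations: 0, 6, 28, 105, 180, 194, 216, 380, 2325 → MAD = 180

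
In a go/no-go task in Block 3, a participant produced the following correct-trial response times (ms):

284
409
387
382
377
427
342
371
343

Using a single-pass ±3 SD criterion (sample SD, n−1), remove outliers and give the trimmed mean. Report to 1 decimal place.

n = 9, ΣRT = 3322, M = 369.111
Σ(x−M)² = 14154.89; s = √(14154.89/8) = 42.064
Cutoffs: 369.111 ± 3·42.064 → [242.9, 495.3]
No RTs fall outside the cutoffs; all 9 retained. Mean = 3322/9 = 369.111

369.1 ms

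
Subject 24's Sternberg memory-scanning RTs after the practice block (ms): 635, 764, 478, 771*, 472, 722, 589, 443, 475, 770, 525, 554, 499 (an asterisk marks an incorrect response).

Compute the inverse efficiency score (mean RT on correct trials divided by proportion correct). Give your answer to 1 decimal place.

625.3 ms

Correct trials (n=12): 635, 764, 478, 472, 722, 589, 443, 475, 770, 525, 554, 499
Mean correct RT = 6926/12 = 577.1667 ms
Proportion correct = 12/13
IES = 577.1667 / (12/13) = 625.264 ms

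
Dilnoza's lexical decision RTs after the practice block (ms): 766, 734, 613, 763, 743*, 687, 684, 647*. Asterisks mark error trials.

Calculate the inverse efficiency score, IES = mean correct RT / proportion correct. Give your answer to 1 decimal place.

943.8 ms

Correct trials (n=6): 766, 734, 613, 763, 687, 684
Mean correct RT = 4247/6 = 707.8333 ms
Proportion correct = 6/8
IES = 707.8333 / (6/8) = 943.778 ms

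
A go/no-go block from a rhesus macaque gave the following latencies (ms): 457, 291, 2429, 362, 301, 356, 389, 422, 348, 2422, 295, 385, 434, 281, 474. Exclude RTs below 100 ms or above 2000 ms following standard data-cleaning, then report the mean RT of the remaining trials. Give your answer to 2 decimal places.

Excluded: 2422, 2429
Retained (n=13): Σ = 4795
Mean = 4795/13 = 368.8462

368.85 ms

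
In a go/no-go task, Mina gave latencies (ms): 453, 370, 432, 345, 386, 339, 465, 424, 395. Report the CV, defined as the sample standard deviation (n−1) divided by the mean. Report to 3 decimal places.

0.113

n = 9, Σ = 3609, M = 401.0000
Σ(x−M)² = 16492.000; s = √(16492.000/8) = 45.4037
CV = 45.4037 / 401.0000 = 0.11323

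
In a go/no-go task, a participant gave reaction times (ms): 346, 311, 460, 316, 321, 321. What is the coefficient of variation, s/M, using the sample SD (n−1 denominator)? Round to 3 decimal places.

n = 6, Σ = 2075, M = 345.8333
Σ(x−M)² = 16370.833; s = √(16370.833/5) = 57.2203
CV = 57.2203 / 345.8333 = 0.16546

0.165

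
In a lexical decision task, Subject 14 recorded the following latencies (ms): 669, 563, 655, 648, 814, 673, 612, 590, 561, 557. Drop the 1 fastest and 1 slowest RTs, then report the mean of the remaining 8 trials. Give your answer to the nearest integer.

Sorted: 557, 561, 563, 590, 612, 648, 655, 669, 673, 814
Drop lowest 1 (557) and highest 1 (814)
Remaining (n=8): Σ = 4971, mean = 4971/8 = 621.375

621 ms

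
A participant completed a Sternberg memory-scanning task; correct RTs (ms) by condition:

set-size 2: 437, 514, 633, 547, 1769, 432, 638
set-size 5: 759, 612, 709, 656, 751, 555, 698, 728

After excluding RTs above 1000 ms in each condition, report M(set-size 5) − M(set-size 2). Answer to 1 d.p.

150.0 ms

set-size 2: exclude 1769
M(set-size 2) = 3201/6 = 533.500
M(set-size 5) = 5468/8 = 683.500
Difference = 683.500 − 533.500 = 150.000 ms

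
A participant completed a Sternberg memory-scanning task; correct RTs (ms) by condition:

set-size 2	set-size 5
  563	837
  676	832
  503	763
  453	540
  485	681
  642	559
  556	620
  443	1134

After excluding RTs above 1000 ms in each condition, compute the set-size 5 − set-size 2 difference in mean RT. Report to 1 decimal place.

150.2 ms

set-size 5: exclude 1134
M(set-size 2) = 4321/8 = 540.125
M(set-size 5) = 4832/7 = 690.286
Difference = 690.286 − 540.125 = 150.161 ms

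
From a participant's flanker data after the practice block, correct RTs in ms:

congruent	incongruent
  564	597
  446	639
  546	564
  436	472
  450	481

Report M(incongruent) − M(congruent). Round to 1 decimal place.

62.2 ms

M(congruent) = 2442/5 = 488.400
M(incongruent) = 2753/5 = 550.600
Difference = 550.600 − 488.400 = 62.200 ms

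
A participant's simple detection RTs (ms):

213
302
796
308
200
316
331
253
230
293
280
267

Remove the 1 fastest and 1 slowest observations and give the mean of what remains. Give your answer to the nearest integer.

279 ms

Sorted: 200, 213, 230, 253, 267, 280, 293, 302, 308, 316, 331, 796
Drop lowest 1 (200) and highest 1 (796)
Remaining (n=10): Σ = 2793, mean = 2793/10 = 279.300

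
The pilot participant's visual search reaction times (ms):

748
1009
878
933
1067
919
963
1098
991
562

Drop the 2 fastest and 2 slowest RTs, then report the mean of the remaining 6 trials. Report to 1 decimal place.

Sorted: 562, 748, 878, 919, 933, 963, 991, 1009, 1067, 1098
Drop lowest 2 (562, 748) and highest 2 (1067, 1098)
Remaining (n=6): Σ = 5693, mean = 5693/6 = 948.833

948.8 ms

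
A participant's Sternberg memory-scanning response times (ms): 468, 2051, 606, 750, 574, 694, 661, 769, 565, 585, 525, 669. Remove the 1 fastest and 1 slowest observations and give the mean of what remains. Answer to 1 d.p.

639.8 ms

Sorted: 468, 525, 565, 574, 585, 606, 661, 669, 694, 750, 769, 2051
Drop lowest 1 (468) and highest 1 (2051)
Remaining (n=10): Σ = 6398, mean = 6398/10 = 639.800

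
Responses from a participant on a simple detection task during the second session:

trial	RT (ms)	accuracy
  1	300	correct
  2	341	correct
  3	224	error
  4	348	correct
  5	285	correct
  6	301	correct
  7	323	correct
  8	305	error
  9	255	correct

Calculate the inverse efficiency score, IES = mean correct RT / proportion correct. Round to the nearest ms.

Correct trials (n=7): 300, 341, 348, 285, 301, 323, 255
Mean correct RT = 2153/7 = 307.5714 ms
Proportion correct = 7/9
IES = 307.5714 / (7/9) = 395.449 ms

395 ms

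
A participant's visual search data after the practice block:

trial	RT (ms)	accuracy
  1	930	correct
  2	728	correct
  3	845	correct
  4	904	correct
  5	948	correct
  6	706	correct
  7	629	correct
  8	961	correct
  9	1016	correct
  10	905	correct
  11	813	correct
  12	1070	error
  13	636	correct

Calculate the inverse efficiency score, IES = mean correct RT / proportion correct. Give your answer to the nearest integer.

Correct trials (n=12): 930, 728, 845, 904, 948, 706, 629, 961, 1016, 905, 813, 636
Mean correct RT = 10021/12 = 835.0833 ms
Proportion correct = 12/13
IES = 835.0833 / (12/13) = 904.674 ms

905 ms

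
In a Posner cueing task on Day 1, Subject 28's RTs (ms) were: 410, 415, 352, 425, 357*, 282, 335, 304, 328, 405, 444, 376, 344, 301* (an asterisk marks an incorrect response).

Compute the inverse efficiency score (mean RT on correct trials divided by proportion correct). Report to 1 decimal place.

Correct trials (n=12): 410, 415, 352, 425, 282, 335, 304, 328, 405, 444, 376, 344
Mean correct RT = 4420/12 = 368.3333 ms
Proportion correct = 12/14
IES = 368.3333 / (12/14) = 429.722 ms

429.7 ms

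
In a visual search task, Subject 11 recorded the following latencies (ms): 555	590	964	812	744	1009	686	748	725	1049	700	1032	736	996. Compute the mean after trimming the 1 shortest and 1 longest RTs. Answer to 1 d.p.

Sorted: 555, 590, 686, 700, 725, 736, 744, 748, 812, 964, 996, 1009, 1032, 1049
Drop lowest 1 (555) and highest 1 (1049)
Remaining (n=12): Σ = 9742, mean = 9742/12 = 811.833

811.8 ms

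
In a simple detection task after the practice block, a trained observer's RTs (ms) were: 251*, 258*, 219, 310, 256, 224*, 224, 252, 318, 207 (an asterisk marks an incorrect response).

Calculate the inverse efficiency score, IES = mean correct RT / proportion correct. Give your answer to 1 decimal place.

Correct trials (n=7): 219, 310, 256, 224, 252, 318, 207
Mean correct RT = 1786/7 = 255.1429 ms
Proportion correct = 7/10
IES = 255.1429 / (7/10) = 364.490 ms

364.5 ms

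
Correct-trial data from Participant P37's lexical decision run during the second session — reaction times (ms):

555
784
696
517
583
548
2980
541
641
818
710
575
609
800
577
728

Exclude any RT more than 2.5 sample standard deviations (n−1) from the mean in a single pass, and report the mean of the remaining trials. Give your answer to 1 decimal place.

n = 16, ΣRT = 12662, M = 791.375
Σ(x−M)² = 5255793.75; s = √(5255793.75/15) = 591.934
Cutoffs: 791.375 ± 2.5·591.934 → [-688.5, 2271.2]
Outside: 2980 → excluded.
Retained (n=15): Σ = 9682, mean = 9682/15 = 645.467

645.5 ms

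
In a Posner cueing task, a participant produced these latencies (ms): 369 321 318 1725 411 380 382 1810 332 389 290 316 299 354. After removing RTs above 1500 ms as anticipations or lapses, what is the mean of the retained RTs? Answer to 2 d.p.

346.75 ms

Excluded: 1725, 1810
Retained (n=12): Σ = 4161
Mean = 4161/12 = 346.7500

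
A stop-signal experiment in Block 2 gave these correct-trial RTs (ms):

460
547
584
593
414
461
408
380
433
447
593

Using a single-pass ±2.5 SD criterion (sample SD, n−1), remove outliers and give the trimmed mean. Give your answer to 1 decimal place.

483.6 ms

n = 11, ΣRT = 5320, M = 483.636
Σ(x−M)² = 64296.55; s = √(64296.55/10) = 80.185
Cutoffs: 483.636 ± 2.5·80.185 → [283.2, 684.1]
No RTs fall outside the cutoffs; all 11 retained. Mean = 5320/11 = 483.636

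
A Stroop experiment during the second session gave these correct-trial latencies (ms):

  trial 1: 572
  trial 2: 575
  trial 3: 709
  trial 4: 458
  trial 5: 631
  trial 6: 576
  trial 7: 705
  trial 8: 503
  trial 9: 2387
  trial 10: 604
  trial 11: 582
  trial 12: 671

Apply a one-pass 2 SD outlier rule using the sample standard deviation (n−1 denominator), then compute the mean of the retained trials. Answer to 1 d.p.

n = 12, ΣRT = 8973, M = 747.750
Σ(x−M)² = 2992214.25; s = √(2992214.25/11) = 521.555
Cutoffs: 747.750 ± 2·521.555 → [-295.4, 1790.9]
Outside: 2387 → excluded.
Retained (n=11): Σ = 6586, mean = 6586/11 = 598.727

598.7 ms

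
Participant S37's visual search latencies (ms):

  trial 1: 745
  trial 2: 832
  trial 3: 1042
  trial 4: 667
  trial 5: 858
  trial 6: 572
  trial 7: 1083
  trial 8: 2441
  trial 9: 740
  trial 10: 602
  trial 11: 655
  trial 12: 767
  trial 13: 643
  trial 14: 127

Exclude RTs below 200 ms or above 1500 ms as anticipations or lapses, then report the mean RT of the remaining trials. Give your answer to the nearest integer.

Excluded: 127, 2441
Retained (n=12): Σ = 9206
Mean = 9206/12 = 767.1667

767 ms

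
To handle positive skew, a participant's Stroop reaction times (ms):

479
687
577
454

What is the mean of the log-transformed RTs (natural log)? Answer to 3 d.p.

ln(RT): 6.1717, 6.5323, 6.3578, 6.1181
Σ ln(RT) = 25.1800
Mean = 25.1800/4 = 6.29499

6.295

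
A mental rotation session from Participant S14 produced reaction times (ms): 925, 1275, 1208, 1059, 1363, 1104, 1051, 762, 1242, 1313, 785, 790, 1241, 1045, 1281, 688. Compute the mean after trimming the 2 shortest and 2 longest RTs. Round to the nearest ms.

1084 ms

Sorted: 688, 762, 785, 790, 925, 1045, 1051, 1059, 1104, 1208, 1241, 1242, 1275, 1281, 1313, 1363
Drop lowest 2 (688, 762) and highest 2 (1313, 1363)
Remaining (n=12): Σ = 13006, mean = 13006/12 = 1083.833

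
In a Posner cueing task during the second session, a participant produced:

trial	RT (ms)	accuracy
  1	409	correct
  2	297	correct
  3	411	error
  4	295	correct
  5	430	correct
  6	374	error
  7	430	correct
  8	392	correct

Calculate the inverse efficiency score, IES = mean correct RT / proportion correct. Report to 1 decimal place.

Correct trials (n=6): 409, 297, 295, 430, 430, 392
Mean correct RT = 2253/6 = 375.5000 ms
Proportion correct = 6/8
IES = 375.5000 / (6/8) = 500.667 ms

500.7 ms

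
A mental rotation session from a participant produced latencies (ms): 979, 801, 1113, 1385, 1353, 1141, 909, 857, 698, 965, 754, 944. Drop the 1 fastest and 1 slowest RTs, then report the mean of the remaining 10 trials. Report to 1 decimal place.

981.6 ms

Sorted: 698, 754, 801, 857, 909, 944, 965, 979, 1113, 1141, 1353, 1385
Drop lowest 1 (698) and highest 1 (1385)
Remaining (n=10): Σ = 9816, mean = 9816/10 = 981.600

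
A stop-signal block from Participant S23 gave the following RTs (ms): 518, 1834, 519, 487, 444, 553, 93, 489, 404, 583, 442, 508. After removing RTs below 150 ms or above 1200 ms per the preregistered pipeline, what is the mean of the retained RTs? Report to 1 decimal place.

Excluded: 93, 1834
Retained (n=10): Σ = 4947
Mean = 4947/10 = 494.7000

494.7 ms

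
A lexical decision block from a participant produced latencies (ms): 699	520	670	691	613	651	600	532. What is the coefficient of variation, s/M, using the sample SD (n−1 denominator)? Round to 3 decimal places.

0.110

n = 8, Σ = 4976, M = 622.0000
Σ(x−M)² = 32904.000; s = √(32904.000/7) = 68.5607
CV = 68.5607 / 622.0000 = 0.11023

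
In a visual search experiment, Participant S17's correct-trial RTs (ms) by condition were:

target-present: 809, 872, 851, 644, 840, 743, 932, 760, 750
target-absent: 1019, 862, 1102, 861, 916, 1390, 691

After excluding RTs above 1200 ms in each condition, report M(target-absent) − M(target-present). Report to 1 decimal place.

108.4 ms

target-absent: exclude 1390
M(target-present) = 7201/9 = 800.111
M(target-absent) = 5451/6 = 908.500
Difference = 908.500 − 800.111 = 108.389 ms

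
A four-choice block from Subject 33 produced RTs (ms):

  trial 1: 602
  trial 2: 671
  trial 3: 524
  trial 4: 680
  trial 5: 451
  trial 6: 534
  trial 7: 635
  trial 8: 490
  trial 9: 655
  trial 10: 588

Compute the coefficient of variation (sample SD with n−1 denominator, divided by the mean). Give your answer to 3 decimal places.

n = 10, Σ = 5830, M = 583.0000
Σ(x−M)² = 57382.000; s = √(57382.000/9) = 79.8485
CV = 79.8485 / 583.0000 = 0.13696

0.137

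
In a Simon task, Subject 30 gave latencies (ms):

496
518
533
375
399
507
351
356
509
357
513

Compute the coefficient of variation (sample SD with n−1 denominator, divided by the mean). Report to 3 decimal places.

0.173

n = 11, Σ = 4914, M = 446.7273
Σ(x−M)² = 59722.182; s = √(59722.182/10) = 77.2801
CV = 77.2801 / 446.7273 = 0.17299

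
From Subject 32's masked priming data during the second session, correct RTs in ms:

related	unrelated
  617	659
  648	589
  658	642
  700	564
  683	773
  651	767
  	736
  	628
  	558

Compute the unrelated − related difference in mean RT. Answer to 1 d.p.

M(related) = 3957/6 = 659.500
M(unrelated) = 5916/9 = 657.333
Difference = 657.333 − 659.500 = -2.167 ms

-2.2 ms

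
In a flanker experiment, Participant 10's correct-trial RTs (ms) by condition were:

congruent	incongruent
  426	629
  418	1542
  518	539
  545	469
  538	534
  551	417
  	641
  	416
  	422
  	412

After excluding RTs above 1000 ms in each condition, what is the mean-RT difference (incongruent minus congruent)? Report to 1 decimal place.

incongruent: exclude 1542
M(congruent) = 2996/6 = 499.333
M(incongruent) = 4479/9 = 497.667
Difference = 497.667 − 499.333 = -1.667 ms

-1.7 ms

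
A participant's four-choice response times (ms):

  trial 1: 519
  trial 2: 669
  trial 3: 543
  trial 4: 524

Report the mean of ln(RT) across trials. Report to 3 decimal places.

ln(RT): 6.2519, 6.5058, 6.2971, 6.2615
Σ ln(RT) = 25.3163
Mean = 25.3163/4 = 6.32907

6.329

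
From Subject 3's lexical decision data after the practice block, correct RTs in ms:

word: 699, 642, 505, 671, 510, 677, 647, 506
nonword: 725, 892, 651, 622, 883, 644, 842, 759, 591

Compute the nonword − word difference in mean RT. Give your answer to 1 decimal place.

127.2 ms

M(word) = 4857/8 = 607.125
M(nonword) = 6609/9 = 734.333
Difference = 734.333 − 607.125 = 127.208 ms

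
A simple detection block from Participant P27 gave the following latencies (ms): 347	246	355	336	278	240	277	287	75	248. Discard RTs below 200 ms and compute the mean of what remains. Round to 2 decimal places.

290.44 ms

Excluded: 75
Retained (n=9): Σ = 2614
Mean = 2614/9 = 290.4444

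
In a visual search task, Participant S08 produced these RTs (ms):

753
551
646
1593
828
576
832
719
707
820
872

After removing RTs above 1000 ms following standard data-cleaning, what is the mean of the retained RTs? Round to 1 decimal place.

730.4 ms

Excluded: 1593
Retained (n=10): Σ = 7304
Mean = 7304/10 = 730.4000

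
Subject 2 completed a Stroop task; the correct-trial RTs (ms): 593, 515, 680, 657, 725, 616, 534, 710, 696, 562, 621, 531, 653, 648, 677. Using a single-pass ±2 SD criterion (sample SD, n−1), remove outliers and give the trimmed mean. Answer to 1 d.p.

627.9 ms

n = 15, ΣRT = 9418, M = 627.867
Σ(x−M)² = 64515.73; s = √(64515.73/14) = 67.884
Cutoffs: 627.867 ± 2·67.884 → [492.1, 763.6]
No RTs fall outside the cutoffs; all 15 retained. Mean = 9418/15 = 627.867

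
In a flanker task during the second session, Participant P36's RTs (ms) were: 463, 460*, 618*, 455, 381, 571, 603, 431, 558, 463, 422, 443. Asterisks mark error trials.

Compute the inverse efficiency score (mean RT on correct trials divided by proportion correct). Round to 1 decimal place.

Correct trials (n=10): 463, 455, 381, 571, 603, 431, 558, 463, 422, 443
Mean correct RT = 4790/10 = 479.0000 ms
Proportion correct = 10/12
IES = 479.0000 / (10/12) = 574.800 ms

574.8 ms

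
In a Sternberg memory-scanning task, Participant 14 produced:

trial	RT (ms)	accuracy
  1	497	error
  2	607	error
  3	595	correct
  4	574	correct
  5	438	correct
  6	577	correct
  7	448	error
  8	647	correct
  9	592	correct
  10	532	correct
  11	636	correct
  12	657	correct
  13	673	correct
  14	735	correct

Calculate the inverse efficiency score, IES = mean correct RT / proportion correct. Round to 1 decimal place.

Correct trials (n=11): 595, 574, 438, 577, 647, 592, 532, 636, 657, 673, 735
Mean correct RT = 6656/11 = 605.0909 ms
Proportion correct = 11/14
IES = 605.0909 / (11/14) = 770.116 ms

770.1 ms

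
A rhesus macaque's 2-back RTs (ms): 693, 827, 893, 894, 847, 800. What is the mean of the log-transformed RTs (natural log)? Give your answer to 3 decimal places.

6.713

ln(RT): 6.5410, 6.7178, 6.7946, 6.7957, 6.7417, 6.6846
Σ ln(RT) = 40.2754
Mean = 40.2754/6 = 6.71257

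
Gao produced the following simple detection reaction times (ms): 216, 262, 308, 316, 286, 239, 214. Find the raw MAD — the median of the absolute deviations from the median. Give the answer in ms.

Sorted: 214, 216, 239, 262, 286, 308, 316 → median = 262
|x − 262|: 46, 0, 46, 54, 24, 23, 48
Sorted deviations: 0, 23, 24, 46, 46, 48, 54 → MAD = 46

46 ms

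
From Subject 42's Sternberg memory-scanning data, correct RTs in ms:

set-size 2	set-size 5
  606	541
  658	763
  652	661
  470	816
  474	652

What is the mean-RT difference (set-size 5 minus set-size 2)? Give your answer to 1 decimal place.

114.6 ms

M(set-size 2) = 2860/5 = 572.000
M(set-size 5) = 3433/5 = 686.600
Difference = 686.600 − 572.000 = 114.600 ms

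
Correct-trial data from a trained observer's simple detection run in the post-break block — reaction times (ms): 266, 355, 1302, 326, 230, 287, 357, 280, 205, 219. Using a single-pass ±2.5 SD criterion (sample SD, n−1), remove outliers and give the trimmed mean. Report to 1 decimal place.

280.6 ms

n = 10, ΣRT = 3827, M = 382.700
Σ(x−M)² = 964772.10; s = √(964772.10/9) = 327.409
Cutoffs: 382.700 ± 2.5·327.409 → [-435.8, 1201.2]
Outside: 1302 → excluded.
Retained (n=9): Σ = 2525, mean = 2525/9 = 280.556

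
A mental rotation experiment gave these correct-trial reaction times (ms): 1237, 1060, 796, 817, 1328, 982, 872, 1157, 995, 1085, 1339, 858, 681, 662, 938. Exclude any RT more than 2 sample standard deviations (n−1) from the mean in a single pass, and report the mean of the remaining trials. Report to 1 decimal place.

987.1 ms

n = 15, ΣRT = 14807, M = 987.133
Σ(x−M)² = 643515.73; s = √(643515.73/14) = 214.395
Cutoffs: 987.133 ± 2·214.395 → [558.3, 1415.9]
No RTs fall outside the cutoffs; all 15 retained. Mean = 14807/15 = 987.133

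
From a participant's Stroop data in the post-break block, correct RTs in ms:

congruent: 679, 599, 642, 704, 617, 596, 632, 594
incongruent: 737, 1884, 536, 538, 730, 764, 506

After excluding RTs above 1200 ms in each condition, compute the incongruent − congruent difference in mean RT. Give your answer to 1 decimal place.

incongruent: exclude 1884
M(congruent) = 5063/8 = 632.875
M(incongruent) = 3811/6 = 635.167
Difference = 635.167 − 632.875 = 2.292 ms

2.3 ms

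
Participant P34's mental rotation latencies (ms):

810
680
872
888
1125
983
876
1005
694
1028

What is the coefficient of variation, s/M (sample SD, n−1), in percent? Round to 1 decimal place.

n = 10, Σ = 8961, M = 896.1000
Σ(x−M)² = 185210.900; s = √(185210.900/9) = 143.4538
CV = 143.4538 / 896.1000 = 0.16009 = 16.009%

16.0%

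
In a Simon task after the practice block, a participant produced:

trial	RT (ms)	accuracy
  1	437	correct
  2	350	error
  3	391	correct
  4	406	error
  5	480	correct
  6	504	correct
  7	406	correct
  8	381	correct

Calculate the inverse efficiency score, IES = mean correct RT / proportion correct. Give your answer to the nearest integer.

578 ms

Correct trials (n=6): 437, 391, 480, 504, 406, 381
Mean correct RT = 2599/6 = 433.1667 ms
Proportion correct = 6/8
IES = 433.1667 / (6/8) = 577.556 ms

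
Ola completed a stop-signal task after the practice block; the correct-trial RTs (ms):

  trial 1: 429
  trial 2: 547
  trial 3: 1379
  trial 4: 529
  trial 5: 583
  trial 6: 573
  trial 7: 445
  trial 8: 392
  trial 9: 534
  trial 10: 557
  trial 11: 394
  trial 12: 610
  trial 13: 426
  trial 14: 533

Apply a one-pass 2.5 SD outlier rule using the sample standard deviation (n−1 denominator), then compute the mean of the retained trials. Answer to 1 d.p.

n = 14, ΣRT = 7931, M = 566.500
Σ(x−M)² = 780033.50; s = √(780033.50/13) = 244.954
Cutoffs: 566.500 ± 2.5·244.954 → [-45.9, 1178.9]
Outside: 1379 → excluded.
Retained (n=13): Σ = 6552, mean = 6552/13 = 504.000

504.0 ms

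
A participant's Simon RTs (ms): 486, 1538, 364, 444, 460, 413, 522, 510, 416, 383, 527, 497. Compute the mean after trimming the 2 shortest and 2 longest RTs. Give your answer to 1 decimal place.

Sorted: 364, 383, 413, 416, 444, 460, 486, 497, 510, 522, 527, 1538
Drop lowest 2 (364, 383) and highest 2 (527, 1538)
Remaining (n=8): Σ = 3748, mean = 3748/8 = 468.500

468.5 ms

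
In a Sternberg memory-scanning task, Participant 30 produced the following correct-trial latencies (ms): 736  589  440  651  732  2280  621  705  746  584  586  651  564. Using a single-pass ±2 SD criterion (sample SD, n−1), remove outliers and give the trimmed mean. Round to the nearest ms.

634 ms

n = 13, ΣRT = 9885, M = 760.385
Σ(x−M)² = 2589371.08; s = √(2589371.08/12) = 464.522
Cutoffs: 760.385 ± 2·464.522 → [-168.7, 1689.4]
Outside: 2280 → excluded.
Retained (n=12): Σ = 7605, mean = 7605/12 = 633.750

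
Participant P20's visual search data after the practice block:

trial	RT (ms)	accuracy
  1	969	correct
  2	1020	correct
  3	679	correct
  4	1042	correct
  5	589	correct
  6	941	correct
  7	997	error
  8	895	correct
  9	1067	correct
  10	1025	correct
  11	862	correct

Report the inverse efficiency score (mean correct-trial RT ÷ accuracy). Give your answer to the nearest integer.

Correct trials (n=10): 969, 1020, 679, 1042, 589, 941, 895, 1067, 1025, 862
Mean correct RT = 9089/10 = 908.9000 ms
Proportion correct = 10/11
IES = 908.9000 / (10/11) = 999.790 ms

1000 ms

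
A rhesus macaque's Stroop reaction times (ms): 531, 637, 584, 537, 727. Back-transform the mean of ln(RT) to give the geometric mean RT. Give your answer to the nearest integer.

599 ms

ln(RT): 6.2748, 6.4568, 6.3699, 6.2860, 6.5889
Mean ln(RT) = 31.9764/5 = 6.39527
Geometric mean = exp(6.39527) = 599.01 ms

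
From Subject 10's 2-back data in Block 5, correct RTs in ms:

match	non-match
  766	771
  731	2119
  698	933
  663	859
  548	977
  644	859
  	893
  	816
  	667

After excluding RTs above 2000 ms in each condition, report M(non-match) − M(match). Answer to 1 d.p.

non-match: exclude 2119
M(match) = 4050/6 = 675.000
M(non-match) = 6775/8 = 846.875
Difference = 846.875 − 675.000 = 171.875 ms

171.9 ms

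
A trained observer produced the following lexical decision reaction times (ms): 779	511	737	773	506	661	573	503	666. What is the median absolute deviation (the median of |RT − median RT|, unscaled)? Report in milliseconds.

Sorted: 503, 506, 511, 573, 661, 666, 737, 773, 779 → median = 661
|x − 661|: 118, 150, 76, 112, 155, 0, 88, 158, 5
Sorted deviations: 0, 5, 76, 88, 112, 118, 150, 155, 158 → MAD = 112

112 ms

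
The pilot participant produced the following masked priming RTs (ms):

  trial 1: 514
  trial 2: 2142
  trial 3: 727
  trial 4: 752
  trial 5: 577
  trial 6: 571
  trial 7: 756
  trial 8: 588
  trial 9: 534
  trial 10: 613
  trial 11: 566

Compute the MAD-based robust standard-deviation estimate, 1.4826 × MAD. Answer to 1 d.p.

80.1 ms

Sorted: 514, 534, 566, 571, 577, 588, 613, 727, 752, 756, 2142 → median = 588
|x − 588| sorted: 0, 11, 17, 22, 25, 54, 74, 139, 164, 168, 1554 → MAD = 54
Robust SD ≈ 1.4826 × 54 = 80.060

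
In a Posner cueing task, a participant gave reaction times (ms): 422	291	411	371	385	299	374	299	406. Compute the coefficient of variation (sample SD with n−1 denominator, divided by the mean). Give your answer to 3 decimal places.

n = 9, Σ = 3258, M = 362.0000
Σ(x−M)² = 21670.000; s = √(21670.000/8) = 52.0457
CV = 52.0457 / 362.0000 = 0.14377

0.144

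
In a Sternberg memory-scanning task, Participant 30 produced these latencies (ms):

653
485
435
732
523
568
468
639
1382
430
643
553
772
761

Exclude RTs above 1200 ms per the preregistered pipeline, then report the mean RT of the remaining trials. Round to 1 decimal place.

Excluded: 1382
Retained (n=13): Σ = 7662
Mean = 7662/13 = 589.3846

589.4 ms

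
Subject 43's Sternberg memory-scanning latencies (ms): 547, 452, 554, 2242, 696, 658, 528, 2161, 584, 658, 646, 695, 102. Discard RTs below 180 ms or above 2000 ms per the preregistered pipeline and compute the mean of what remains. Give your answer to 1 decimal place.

Excluded: 102, 2161, 2242
Retained (n=10): Σ = 6018
Mean = 6018/10 = 601.8000

601.8 ms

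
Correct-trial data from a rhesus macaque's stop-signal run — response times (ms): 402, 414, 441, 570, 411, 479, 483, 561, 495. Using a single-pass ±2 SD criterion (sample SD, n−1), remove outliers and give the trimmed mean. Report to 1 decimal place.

n = 9, ΣRT = 4256, M = 472.889
Σ(x−M)² = 31162.89; s = √(31162.89/8) = 62.413
Cutoffs: 472.889 ± 2·62.413 → [348.1, 597.7]
No RTs fall outside the cutoffs; all 9 retained. Mean = 4256/9 = 472.889

472.9 ms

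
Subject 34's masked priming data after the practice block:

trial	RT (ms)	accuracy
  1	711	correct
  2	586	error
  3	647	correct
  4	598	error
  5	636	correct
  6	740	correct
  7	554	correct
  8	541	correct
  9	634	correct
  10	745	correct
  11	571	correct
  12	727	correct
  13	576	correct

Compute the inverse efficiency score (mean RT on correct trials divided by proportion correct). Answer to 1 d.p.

Correct trials (n=11): 711, 647, 636, 740, 554, 541, 634, 745, 571, 727, 576
Mean correct RT = 7082/11 = 643.8182 ms
Proportion correct = 11/13
IES = 643.8182 / (11/13) = 760.876 ms

760.9 ms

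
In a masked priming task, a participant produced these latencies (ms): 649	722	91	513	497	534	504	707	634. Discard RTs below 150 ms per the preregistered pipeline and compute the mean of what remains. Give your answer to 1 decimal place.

595.0 ms

Excluded: 91
Retained (n=8): Σ = 4760
Mean = 4760/8 = 595.0000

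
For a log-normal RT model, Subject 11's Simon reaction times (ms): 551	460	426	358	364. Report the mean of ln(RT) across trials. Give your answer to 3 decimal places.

ln(RT): 6.3117, 6.1312, 6.0544, 5.8805, 5.8972
Σ ln(RT) = 30.2751
Mean = 30.2751/5 = 6.05502

6.055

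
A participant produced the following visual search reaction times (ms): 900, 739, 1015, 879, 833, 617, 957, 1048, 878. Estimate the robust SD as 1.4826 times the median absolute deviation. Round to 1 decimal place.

Sorted: 617, 739, 833, 878, 879, 900, 957, 1015, 1048 → median = 879
|x − 879| sorted: 0, 1, 21, 46, 78, 136, 140, 169, 262 → MAD = 78
Robust SD ≈ 1.4826 × 78 = 115.643

115.6 ms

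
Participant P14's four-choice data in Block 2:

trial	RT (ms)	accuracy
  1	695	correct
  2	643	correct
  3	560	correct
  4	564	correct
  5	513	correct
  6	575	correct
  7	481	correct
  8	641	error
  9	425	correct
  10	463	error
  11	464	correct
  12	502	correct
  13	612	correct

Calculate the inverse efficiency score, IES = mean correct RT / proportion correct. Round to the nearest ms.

648 ms

Correct trials (n=11): 695, 643, 560, 564, 513, 575, 481, 425, 464, 502, 612
Mean correct RT = 6034/11 = 548.5455 ms
Proportion correct = 11/13
IES = 548.5455 / (11/13) = 648.281 ms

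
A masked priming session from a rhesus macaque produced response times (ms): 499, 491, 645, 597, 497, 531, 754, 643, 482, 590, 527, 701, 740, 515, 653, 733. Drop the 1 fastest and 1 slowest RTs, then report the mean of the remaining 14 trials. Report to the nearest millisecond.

597 ms

Sorted: 482, 491, 497, 499, 515, 527, 531, 590, 597, 643, 645, 653, 701, 733, 740, 754
Drop lowest 1 (482) and highest 1 (754)
Remaining (n=14): Σ = 8362, mean = 8362/14 = 597.286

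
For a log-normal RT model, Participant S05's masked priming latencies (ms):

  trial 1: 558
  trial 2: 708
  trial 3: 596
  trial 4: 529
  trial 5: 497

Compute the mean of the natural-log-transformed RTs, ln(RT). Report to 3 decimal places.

ln(RT): 6.3244, 6.5624, 6.3902, 6.2710, 6.2086
Σ ln(RT) = 31.7566
Mean = 31.7566/5 = 6.35132

6.351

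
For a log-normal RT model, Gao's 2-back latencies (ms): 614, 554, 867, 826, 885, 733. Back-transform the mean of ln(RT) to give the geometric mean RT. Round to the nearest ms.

735 ms

ln(RT): 6.4200, 6.3172, 6.7650, 6.7166, 6.7856, 6.5971
Mean ln(RT) = 39.6015/6 = 6.60025
Geometric mean = exp(6.60025) = 735.28 ms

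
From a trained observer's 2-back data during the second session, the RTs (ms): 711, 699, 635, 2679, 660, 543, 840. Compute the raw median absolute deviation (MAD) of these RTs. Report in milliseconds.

Sorted: 543, 635, 660, 699, 711, 840, 2679 → median = 699
|x − 699|: 12, 0, 64, 1980, 39, 156, 141
Sorted deviations: 0, 12, 39, 64, 141, 156, 1980 → MAD = 64

64 ms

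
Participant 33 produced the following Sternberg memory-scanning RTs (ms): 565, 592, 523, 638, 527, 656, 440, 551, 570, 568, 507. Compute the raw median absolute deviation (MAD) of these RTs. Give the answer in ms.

Sorted: 440, 507, 523, 527, 551, 565, 568, 570, 592, 638, 656 → median = 565
|x − 565|: 0, 27, 42, 73, 38, 91, 125, 14, 5, 3, 58
Sorted deviations: 0, 3, 5, 14, 27, 38, 42, 58, 73, 91, 125 → MAD = 38

38 ms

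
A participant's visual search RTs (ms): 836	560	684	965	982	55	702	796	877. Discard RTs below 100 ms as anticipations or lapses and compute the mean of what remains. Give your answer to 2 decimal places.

Excluded: 55
Retained (n=8): Σ = 6402
Mean = 6402/8 = 800.2500

800.25 ms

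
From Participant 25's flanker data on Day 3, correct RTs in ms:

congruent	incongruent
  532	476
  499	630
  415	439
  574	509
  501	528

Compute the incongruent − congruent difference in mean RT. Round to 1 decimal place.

12.2 ms

M(congruent) = 2521/5 = 504.200
M(incongruent) = 2582/5 = 516.400
Difference = 516.400 − 504.200 = 12.200 ms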